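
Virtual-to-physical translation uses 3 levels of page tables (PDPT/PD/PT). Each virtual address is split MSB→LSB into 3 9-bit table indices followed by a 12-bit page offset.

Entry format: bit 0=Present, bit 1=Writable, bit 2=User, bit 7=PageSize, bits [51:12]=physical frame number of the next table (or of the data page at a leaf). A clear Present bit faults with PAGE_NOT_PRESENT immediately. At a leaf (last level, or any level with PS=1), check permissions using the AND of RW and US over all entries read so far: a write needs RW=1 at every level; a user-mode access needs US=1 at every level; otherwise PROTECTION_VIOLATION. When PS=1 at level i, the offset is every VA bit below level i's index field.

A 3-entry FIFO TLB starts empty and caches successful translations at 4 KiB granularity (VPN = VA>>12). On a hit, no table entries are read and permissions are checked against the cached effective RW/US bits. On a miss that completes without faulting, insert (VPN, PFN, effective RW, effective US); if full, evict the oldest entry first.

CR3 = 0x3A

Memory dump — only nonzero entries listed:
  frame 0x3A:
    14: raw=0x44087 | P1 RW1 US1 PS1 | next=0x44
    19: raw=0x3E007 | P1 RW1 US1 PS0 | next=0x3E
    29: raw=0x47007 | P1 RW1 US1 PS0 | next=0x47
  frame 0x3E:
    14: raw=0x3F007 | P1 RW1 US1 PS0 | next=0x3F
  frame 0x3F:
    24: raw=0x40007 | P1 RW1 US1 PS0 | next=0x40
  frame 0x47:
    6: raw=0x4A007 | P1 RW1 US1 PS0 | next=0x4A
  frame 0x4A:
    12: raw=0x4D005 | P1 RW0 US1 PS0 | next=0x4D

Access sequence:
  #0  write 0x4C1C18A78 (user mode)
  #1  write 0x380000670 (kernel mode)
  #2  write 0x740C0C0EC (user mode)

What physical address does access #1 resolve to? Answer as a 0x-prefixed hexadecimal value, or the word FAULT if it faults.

Trace:
#0 VA=0x4C1C18A78 (w,user):
  L0: frame=0x3A idx=19 entry=0x3E007 [P=1 RW=1 US=1 PS=0]
  L1: frame=0x3E idx=14 entry=0x3F007 [P=1 RW=1 US=1 PS=0]
  L2: frame=0x3F idx=24 entry=0x40007 [P=1 RW=1 US=1 PS=0]
  ⇒ phys 0x40A78  [3 reads]
#1 VA=0x380000670 (w,kernel):
  L0: frame=0x3A idx=14 entry=0x44087 [P=1 RW=1 US=1 PS=1]
  ⇒ phys 0x44670 (huge @L0)  [1 reads]
#2 VA=0x740C0C0EC (w,user):
  L0: frame=0x3A idx=29 entry=0x47007 [P=1 RW=1 US=1 PS=0]
  L1: frame=0x47 idx=6 entry=0x4A007 [P=1 RW=1 US=1 PS=0]
  L2: frame=0x4A idx=12 entry=0x4D005 [P=1 RW=0 US=1 PS=0]
  → PROTECTION_VIOLATION  (3 entries read)

Access #1 PA: 0x44670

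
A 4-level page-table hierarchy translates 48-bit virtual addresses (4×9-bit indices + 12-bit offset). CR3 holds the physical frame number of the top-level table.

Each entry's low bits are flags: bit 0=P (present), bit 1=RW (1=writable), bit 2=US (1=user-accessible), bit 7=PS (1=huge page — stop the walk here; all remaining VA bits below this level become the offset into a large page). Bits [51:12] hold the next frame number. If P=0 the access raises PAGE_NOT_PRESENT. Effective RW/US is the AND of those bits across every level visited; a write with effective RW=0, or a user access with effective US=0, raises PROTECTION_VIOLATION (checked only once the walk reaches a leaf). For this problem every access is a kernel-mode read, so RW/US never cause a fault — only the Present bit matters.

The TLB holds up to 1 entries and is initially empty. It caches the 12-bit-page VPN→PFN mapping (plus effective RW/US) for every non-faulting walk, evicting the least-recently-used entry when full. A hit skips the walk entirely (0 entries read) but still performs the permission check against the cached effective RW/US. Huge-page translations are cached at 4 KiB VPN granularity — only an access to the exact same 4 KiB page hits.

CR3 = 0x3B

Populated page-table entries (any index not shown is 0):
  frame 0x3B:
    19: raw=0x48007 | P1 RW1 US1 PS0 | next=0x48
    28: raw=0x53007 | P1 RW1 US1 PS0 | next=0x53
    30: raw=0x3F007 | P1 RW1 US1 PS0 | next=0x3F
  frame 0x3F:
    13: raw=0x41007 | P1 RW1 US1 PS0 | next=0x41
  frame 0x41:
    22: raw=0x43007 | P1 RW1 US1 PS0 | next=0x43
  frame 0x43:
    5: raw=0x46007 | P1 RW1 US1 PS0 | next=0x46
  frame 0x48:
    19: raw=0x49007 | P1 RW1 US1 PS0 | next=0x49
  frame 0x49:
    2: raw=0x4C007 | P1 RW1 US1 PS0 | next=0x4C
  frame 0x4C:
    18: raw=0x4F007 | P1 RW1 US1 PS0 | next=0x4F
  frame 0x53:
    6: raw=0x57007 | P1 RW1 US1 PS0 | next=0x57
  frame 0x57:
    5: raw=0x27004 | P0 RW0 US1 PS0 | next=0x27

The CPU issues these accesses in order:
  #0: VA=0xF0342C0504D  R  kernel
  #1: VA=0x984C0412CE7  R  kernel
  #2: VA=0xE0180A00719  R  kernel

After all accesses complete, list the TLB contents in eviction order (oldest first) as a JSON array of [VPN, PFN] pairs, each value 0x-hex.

Walk each access:
#0 VA=0xF0342C0504D (r,kernel):
  L0 @0x3B[30] → 0x3F007  P=1,RW=1,US=1,PS=0
  L1 @0x3F[13] → 0x41007  P=1,RW=1,US=1,PS=0
  L2 @0x41[22] → 0x43007  P=1,RW=1,US=1,PS=0
  L3 @0x43[5] → 0x46007  P=1,RW=1,US=1,PS=0
  → PA=0x4604D  (4 entries read)
#1 VA=0x984C0412CE7 (r,kernel):
  L0 @0x3B[19] → 0x48007  P=1,RW=1,US=1,PS=0
  L1 @0x48[19] → 0x49007  P=1,RW=1,US=1,PS=0
  L2 @0x49[2] → 0x4C007  P=1,RW=1,US=1,PS=0
  L3 @0x4C[18] → 0x4F007  P=1,RW=1,US=1,PS=0
  → PA=0x4FCE7  (4 entries read)
#2 VA=0xE0180A00719 (r,kernel):
  L0 @0x3B[28] → 0x53007  P=1,RW=1,US=1,PS=0
  L1 @0x53[6] → 0x57007  P=1,RW=1,US=1,PS=0
  L2 @0x57[5] → 0x27004  P=0,RW=0,US=1,PS=0
  → PAGE_NOT_PRESENT  (3 entries read)

TLB: [["0x984C0412", "0x4F"]]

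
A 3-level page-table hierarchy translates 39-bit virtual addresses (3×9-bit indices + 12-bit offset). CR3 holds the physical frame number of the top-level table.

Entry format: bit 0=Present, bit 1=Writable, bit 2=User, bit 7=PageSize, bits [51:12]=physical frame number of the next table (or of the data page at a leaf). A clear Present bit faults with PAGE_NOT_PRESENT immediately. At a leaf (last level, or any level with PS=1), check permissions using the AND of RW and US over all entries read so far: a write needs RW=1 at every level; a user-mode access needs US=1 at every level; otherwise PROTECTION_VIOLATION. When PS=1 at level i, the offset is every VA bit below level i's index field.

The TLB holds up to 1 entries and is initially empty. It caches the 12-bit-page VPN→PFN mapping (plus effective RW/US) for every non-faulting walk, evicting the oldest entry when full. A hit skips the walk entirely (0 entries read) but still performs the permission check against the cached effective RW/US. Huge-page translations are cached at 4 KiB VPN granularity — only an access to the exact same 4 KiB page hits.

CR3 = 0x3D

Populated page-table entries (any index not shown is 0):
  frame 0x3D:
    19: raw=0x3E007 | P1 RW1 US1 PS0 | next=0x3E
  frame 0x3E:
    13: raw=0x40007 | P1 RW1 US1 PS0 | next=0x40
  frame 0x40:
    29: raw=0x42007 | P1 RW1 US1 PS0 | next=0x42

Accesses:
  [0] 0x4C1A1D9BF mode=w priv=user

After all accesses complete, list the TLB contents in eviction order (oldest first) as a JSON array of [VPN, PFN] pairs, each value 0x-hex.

Per-access translation:
#0 VA=0x4C1A1D9BF (w,user):
  lvl0: tbl 0x3D, slot 19 ⇒ 0x3E007 (P1/RW1/US1/PS0)
  lvl1: tbl 0x3E, slot 13 ⇒ 0x40007 (P1/RW1/US1/PS0)
  lvl2: tbl 0x40, slot 29 ⇒ 0x42007 (P1/RW1/US1/PS0)
  ⇒ phys 0x429BF  [3 reads]

TLB: [["0x4C1A1D", "0x42"]]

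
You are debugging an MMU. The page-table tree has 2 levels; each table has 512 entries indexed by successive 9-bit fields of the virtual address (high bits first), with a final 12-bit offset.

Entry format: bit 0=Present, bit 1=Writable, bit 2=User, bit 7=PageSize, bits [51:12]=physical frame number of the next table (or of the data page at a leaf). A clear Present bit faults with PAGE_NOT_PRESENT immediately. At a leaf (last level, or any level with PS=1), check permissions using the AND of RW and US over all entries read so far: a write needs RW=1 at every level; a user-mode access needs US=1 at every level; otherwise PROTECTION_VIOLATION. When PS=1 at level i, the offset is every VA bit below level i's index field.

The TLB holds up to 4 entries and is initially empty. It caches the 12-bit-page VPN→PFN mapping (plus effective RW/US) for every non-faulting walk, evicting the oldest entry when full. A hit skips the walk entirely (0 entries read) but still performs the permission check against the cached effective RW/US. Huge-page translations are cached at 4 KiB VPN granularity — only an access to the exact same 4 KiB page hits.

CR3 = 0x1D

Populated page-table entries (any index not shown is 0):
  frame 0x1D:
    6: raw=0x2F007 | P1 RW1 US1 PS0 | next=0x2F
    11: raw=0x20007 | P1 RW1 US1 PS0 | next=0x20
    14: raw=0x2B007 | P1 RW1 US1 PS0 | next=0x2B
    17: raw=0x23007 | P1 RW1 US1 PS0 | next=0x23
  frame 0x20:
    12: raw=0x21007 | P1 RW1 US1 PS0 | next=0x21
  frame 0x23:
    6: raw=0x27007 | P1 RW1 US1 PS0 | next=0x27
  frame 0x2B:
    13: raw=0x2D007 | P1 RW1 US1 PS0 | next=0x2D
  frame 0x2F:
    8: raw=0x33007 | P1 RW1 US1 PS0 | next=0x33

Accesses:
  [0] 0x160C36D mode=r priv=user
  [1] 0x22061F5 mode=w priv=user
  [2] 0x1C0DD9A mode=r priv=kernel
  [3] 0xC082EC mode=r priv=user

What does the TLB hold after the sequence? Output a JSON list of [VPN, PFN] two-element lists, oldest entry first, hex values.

Per-access translation:
#0 VA=0x160C36D (r,user):
  L0: frame=0x1D idx=11 entry=0x20007 [P=1 RW=1 US=1 PS=0]
  L1: frame=0x20 idx=12 entry=0x21007 [P=1 RW=1 US=1 PS=0]
  ⇒ phys 0x2136D  [2 reads]
#1 VA=0x22061F5 (w,user):
  L0: frame=0x1D idx=17 entry=0x23007 [P=1 RW=1 US=1 PS=0]
  L1: frame=0x23 idx=6 entry=0x27007 [P=1 RW=1 US=1 PS=0]
  ⇒ phys 0x271F5  [2 reads]
#2 VA=0x1C0DD9A (r,kernel):
  L0: frame=0x1D idx=14 entry=0x2B007 [P=1 RW=1 US=1 PS=0]
  L1: frame=0x2B idx=13 entry=0x2D007 [P=1 RW=1 US=1 PS=0]
  ⇒ phys 0x2DD9A  [2 reads]
#3 VA=0xC082EC (r,user):
  L0: frame=0x1D idx=6 entry=0x2F007 [P=1 RW=1 US=1 PS=0]
  L1: frame=0x2F idx=8 entry=0x33007 [P=1 RW=1 US=1 PS=0]
  ⇒ phys 0x332EC  [2 reads]

TLB: [["0x160C", "0x21"], ["0x2206", "0x27"], ["0x1C0D", "0x2D"], ["0xC08", "0x33"]]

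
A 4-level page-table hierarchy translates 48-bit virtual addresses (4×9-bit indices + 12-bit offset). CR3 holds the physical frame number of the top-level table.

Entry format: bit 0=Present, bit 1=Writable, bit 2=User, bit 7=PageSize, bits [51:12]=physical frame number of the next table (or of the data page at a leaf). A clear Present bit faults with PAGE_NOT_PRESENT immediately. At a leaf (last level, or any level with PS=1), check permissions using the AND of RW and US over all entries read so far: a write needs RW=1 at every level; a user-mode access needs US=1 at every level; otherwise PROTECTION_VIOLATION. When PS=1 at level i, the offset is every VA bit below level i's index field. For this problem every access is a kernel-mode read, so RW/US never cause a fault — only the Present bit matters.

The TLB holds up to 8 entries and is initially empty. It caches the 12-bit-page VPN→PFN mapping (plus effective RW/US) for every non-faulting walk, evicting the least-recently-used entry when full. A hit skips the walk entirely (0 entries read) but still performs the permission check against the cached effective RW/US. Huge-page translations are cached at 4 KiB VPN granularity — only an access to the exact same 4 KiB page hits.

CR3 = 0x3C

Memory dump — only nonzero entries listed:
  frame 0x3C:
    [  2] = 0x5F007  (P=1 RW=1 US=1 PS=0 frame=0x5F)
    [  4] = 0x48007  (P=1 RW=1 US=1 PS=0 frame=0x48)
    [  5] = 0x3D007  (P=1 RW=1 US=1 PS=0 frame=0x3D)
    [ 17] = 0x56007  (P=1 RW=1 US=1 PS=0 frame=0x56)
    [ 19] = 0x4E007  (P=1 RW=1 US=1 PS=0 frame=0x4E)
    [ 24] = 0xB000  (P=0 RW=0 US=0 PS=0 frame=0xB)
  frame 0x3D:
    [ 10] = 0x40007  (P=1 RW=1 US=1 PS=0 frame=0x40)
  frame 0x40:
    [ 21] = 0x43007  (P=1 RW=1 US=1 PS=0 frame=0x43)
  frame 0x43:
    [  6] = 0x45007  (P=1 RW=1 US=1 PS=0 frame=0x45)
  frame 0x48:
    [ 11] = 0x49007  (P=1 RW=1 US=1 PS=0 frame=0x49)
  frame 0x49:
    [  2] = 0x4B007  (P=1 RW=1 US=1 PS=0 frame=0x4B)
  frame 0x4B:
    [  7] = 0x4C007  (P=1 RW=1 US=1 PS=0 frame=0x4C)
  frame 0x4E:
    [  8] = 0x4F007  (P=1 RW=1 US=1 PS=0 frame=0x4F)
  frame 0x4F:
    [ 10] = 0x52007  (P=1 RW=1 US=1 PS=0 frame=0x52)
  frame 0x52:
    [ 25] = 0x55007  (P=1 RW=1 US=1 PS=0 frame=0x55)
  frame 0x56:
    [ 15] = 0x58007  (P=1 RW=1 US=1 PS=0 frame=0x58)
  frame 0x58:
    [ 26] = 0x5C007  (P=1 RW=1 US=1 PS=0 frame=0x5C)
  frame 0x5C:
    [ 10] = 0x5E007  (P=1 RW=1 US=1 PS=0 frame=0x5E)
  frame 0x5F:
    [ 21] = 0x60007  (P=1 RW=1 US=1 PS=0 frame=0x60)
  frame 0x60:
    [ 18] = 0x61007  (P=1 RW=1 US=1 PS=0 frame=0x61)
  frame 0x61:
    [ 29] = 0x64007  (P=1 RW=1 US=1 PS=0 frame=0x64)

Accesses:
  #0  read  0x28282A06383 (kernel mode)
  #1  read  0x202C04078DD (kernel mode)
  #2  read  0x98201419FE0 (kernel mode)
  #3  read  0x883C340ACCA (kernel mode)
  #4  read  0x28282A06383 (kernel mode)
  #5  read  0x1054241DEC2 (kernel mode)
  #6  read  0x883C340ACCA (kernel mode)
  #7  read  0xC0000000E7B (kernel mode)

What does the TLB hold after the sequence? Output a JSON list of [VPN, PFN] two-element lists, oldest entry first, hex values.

Trace:
#0 VA=0x28282A06383 (r,kernel):
  [0] read 0x3C idx=5: raw=0x3D007 flags P=1 W=1 U=1 S=0
  [1] read 0x3D idx=10: raw=0x40007 flags P=1 W=1 U=1 S=0
  [2] read 0x40 idx=21: raw=0x43007 flags P=1 W=1 U=1 S=0
  [3] read 0x43 idx=6: raw=0x45007 flags P=1 W=1 U=1 S=0
  ✓ 0x45383  — 4 lookups
#1 VA=0x202C04078DD (r,kernel):
  [0] read 0x3C idx=4: raw=0x48007 flags P=1 W=1 U=1 S=0
  [1] read 0x48 idx=11: raw=0x49007 flags P=1 W=1 U=1 S=0
  [2] read 0x49 idx=2: raw=0x4B007 flags P=1 W=1 U=1 S=0
  [3] read 0x4B idx=7: raw=0x4C007 flags P=1 W=1 U=1 S=0
  ✓ 0x4C8DD  — 4 lookups
#2 VA=0x98201419FE0 (r,kernel):
  [0] read 0x3C idx=19: raw=0x4E007 flags P=1 W=1 U=1 S=0
  [1] read 0x4E idx=8: raw=0x4F007 flags P=1 W=1 U=1 S=0
  [2] read 0x4F idx=10: raw=0x52007 flags P=1 W=1 U=1 S=0
  [3] read 0x52 idx=25: raw=0x55007 flags P=1 W=1 U=1 S=0
  ✓ 0x55FE0  — 4 lookups
#3 VA=0x883C340ACCA (r,kernel):
  [0] read 0x3C idx=17: raw=0x56007 flags P=1 W=1 U=1 S=0
  [1] read 0x56 idx=15: raw=0x58007 flags P=1 W=1 U=1 S=0
  [2] read 0x58 idx=26: raw=0x5C007 flags P=1 W=1 U=1 S=0
  [3] read 0x5C idx=10: raw=0x5E007 flags P=1 W=1 U=1 S=0
  ✓ 0x5ECCA  — 4 lookups
#4 VA=0x28282A06383 (r,kernel):
  TLB hit vpn=0x28282A06 → PA=0x45383
#5 VA=0x1054241DEC2 (r,kernel):
  [0] read 0x3C idx=2: raw=0x5F007 flags P=1 W=1 U=1 S=0
  [1] read 0x5F idx=21: raw=0x60007 flags P=1 W=1 U=1 S=0
  [2] read 0x60 idx=18: raw=0x61007 flags P=1 W=1 U=1 S=0
  [3] read 0x61 idx=29: raw=0x64007 flags P=1 W=1 U=1 S=0
  ✓ 0x64EC2  — 4 lookups
#6 VA=0x883C340ACCA (r,kernel):
  TLB hit vpn=0x883C340A → PA=0x5ECCA
#7 VA=0xC0000000E7B (r,kernel):
  [0] read 0x3C idx=24: raw=0xB000 flags P=0 W=0 U=0 S=0
  ✗ PAGE_NOT_PRESENT  [1 reads]

TLB: [["0x202C0407", "0x4C"], ["0x98201419", "0x55"], ["0x28282A06", "0x45"], ["0x1054241D", "0x64"], ["0x883C340A", "0x5E"]]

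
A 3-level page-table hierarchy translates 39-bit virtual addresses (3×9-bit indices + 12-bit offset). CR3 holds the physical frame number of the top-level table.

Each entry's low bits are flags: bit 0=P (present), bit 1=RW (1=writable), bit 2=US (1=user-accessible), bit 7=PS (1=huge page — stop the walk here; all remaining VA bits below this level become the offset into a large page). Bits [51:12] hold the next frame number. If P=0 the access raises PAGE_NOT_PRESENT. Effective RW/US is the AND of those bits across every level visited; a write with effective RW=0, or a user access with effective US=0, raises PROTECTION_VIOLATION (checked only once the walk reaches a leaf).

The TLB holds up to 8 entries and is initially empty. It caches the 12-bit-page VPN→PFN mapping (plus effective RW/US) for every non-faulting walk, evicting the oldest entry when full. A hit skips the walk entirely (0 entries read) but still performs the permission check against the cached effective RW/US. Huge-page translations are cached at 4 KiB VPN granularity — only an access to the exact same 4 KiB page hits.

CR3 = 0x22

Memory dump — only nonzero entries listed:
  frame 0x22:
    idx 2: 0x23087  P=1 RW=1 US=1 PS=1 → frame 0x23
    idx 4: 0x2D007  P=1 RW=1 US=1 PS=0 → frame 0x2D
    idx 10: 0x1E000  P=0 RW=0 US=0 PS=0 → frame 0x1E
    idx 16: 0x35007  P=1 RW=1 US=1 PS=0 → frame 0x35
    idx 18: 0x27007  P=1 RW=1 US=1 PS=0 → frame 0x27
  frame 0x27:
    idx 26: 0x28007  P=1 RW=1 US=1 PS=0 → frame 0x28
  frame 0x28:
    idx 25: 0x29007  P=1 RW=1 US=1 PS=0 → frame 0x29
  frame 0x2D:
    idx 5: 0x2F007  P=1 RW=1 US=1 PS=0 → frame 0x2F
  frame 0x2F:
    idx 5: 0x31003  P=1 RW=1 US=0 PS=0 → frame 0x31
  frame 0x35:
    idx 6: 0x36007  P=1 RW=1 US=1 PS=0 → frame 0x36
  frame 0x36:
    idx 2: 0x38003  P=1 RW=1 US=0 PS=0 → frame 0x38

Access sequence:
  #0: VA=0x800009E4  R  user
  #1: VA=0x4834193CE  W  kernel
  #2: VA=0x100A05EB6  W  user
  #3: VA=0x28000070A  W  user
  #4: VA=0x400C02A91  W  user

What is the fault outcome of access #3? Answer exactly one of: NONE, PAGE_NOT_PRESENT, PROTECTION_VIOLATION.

Trace:
#0 VA=0x800009E4 (r,user):
  lvl0: tbl 0x22, slot 2 ⇒ 0x23087 (P1/RW1/US1/PS1)
  ✓ 0x239E4 (huge @L0)  — 1 lookups
#1 VA=0x4834193CE (w,kernel):
  lvl0: tbl 0x22, slot 18 ⇒ 0x27007 (P1/RW1/US1/PS0)
  lvl1: tbl 0x27, slot 26 ⇒ 0x28007 (P1/RW1/US1/PS0)
  lvl2: tbl 0x28, slot 25 ⇒ 0x29007 (P1/RW1/US1/PS0)
  ✓ 0x293CE  — 3 lookups
#2 VA=0x100A05EB6 (w,user):
  lvl0: tbl 0x22, slot 4 ⇒ 0x2D007 (P1/RW1/US1/PS0)
  lvl1: tbl 0x2D, slot 5 ⇒ 0x2F007 (P1/RW1/US1/PS0)
  lvl2: tbl 0x2F, slot 5 ⇒ 0x31003 (P1/RW1/US0/PS0)
  ✗ PROTECTION_VIOLATION  [3 reads]
#3 VA=0x28000070A (w,user):
  lvl0: tbl 0x22, slot 10 ⇒ 0x1E000 (P0/RW0/US0/PS0)
  ✗ PAGE_NOT_PRESENT  [1 reads]
#4 VA=0x400C02A91 (w,user):
  lvl0: tbl 0x22, slot 16 ⇒ 0x35007 (P1/RW1/US1/PS0)
  lvl1: tbl 0x35, slot 6 ⇒ 0x36007 (P1/RW1/US1/PS0)
  lvl2: tbl 0x36, slot 2 ⇒ 0x38003 (P1/RW1/US0/PS0)
  ✗ PROTECTION_VIOLATION  [3 reads]

Access #3 fault: PAGE_NOT_PRESENT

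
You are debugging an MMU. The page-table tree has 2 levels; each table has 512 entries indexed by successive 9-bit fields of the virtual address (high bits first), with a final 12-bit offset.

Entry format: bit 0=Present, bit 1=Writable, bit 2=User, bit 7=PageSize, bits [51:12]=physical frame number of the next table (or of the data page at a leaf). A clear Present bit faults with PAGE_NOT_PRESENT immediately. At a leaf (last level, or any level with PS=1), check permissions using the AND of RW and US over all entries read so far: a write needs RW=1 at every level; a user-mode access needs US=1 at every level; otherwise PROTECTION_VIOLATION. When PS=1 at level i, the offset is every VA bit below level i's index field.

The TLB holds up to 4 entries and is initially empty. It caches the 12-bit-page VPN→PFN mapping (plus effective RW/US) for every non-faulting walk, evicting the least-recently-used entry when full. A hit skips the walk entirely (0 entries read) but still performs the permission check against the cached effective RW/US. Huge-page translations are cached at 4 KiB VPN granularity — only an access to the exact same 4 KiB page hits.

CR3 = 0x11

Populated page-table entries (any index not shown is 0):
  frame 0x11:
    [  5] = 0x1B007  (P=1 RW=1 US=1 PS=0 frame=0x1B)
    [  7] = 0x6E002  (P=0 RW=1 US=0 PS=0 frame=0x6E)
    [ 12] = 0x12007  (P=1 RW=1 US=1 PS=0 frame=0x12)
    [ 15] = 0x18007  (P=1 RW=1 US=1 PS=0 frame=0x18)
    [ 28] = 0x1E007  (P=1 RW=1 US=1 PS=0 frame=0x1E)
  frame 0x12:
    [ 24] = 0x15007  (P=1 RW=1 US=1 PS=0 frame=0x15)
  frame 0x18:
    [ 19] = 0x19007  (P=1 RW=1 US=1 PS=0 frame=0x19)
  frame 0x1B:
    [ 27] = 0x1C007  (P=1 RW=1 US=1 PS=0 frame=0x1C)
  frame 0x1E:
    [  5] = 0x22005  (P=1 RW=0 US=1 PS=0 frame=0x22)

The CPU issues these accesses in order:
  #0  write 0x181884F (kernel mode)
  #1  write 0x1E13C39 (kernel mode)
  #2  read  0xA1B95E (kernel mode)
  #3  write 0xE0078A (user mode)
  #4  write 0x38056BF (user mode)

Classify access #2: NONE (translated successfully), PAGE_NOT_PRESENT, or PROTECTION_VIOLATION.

Walk each access:
#0 VA=0x181884F (w,kernel):
  L0: frame=0x11 idx=12 entry=0x12007 [P=1 RW=1 US=1 PS=0]
  L1: frame=0x12 idx=24 entry=0x15007 [P=1 RW=1 US=1 PS=0]
  → PA=0x1584F  (2 entries read)
#1 VA=0x1E13C39 (w,kernel):
  L0: frame=0x11 idx=15 entry=0x18007 [P=1 RW=1 US=1 PS=0]
  L1: frame=0x18 idx=19 entry=0x19007 [P=1 RW=1 US=1 PS=0]
  → PA=0x19C39  (2 entries read)
#2 VA=0xA1B95E (r,kernel):
  L0: frame=0x11 idx=5 entry=0x1B007 [P=1 RW=1 US=1 PS=0]
  L1: frame=0x1B idx=27 entry=0x1C007 [P=1 RW=1 US=1 PS=0]
  → PA=0x1C95E  (2 entries read)
#3 VA=0xE0078A (w,user):
  L0: frame=0x11 idx=7 entry=0x6E002 [P=0 RW=1 US=0 PS=0]
  ✗ PAGE_NOT_PRESENT  [1 reads]
#4 VA=0x38056BF (w,user):
  L0: frame=0x11 idx=28 entry=0x1E007 [P=1 RW=1 US=1 PS=0]
  L1: frame=0x1E idx=5 entry=0x22005 [P=1 RW=0 US=1 PS=0]
  ✗ PROTECTION_VIOLATION  [2 reads]

Access #2 fault: NONE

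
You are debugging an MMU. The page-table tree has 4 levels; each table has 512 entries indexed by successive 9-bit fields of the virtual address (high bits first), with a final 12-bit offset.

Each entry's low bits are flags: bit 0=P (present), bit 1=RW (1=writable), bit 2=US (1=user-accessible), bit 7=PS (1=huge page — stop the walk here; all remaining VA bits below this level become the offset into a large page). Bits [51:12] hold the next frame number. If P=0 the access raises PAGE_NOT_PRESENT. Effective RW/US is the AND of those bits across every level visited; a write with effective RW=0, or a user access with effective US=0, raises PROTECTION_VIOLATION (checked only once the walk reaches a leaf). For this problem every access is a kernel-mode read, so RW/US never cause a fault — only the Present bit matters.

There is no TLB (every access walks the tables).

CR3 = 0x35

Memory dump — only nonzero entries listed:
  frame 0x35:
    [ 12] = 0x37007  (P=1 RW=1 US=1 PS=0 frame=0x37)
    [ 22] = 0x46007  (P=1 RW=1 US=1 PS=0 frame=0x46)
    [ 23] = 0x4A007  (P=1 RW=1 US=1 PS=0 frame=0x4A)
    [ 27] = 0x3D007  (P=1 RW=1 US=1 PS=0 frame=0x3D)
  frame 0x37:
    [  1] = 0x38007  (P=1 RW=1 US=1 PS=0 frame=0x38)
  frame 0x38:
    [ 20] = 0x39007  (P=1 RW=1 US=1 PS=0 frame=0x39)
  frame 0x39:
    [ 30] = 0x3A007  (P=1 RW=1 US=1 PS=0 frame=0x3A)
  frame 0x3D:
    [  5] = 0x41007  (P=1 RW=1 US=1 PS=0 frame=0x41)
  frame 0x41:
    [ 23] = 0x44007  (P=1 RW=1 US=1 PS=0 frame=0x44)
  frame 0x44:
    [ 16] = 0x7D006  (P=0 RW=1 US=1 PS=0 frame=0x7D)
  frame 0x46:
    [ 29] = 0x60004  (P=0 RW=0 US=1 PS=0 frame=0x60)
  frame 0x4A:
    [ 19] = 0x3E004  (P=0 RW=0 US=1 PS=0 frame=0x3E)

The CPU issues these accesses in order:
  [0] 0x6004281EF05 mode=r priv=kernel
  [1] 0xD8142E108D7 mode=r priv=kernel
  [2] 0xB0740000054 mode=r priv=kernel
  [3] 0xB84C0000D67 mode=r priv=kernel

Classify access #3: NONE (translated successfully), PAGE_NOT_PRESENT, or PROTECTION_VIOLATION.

Walk each access:
#0 VA=0x6004281EF05 (r,kernel):
  L0: frame=0x35 idx=12 entry=0x37007 [P=1 RW=1 US=1 PS=0]
  L1: frame=0x37 idx=1 entry=0x38007 [P=1 RW=1 US=1 PS=0]
  L2: frame=0x38 idx=20 entry=0x39007 [P=1 RW=1 US=1 PS=0]
  L3: frame=0x39 idx=30 entry=0x3A007 [P=1 RW=1 US=1 PS=0]
  ✓ 0x3AF05  — 4 lookups
#1 VA=0xD8142E108D7 (r,kernel):
  L0: frame=0x35 idx=27 entry=0x3D007 [P=1 RW=1 US=1 PS=0]
  L1: frame=0x3D idx=5 entry=0x41007 [P=1 RW=1 US=1 PS=0]
  L2: frame=0x41 idx=23 entry=0x44007 [P=1 RW=1 US=1 PS=0]
  L3: frame=0x44 idx=16 entry=0x7D006 [P=0 RW=1 US=1 PS=0]
  ✗ PAGE_NOT_PRESENT  [4 reads]
#2 VA=0xB0740000054 (r,kernel):
  L0: frame=0x35 idx=22 entry=0x46007 [P=1 RW=1 US=1 PS=0]
  L1: frame=0x46 idx=29 entry=0x60004 [P=0 RW=0 US=1 PS=0]
  ✗ PAGE_NOT_PRESENT  [2 reads]
#3 VA=0xB84C0000D67 (r,kernel):
  L0: frame=0x35 idx=23 entry=0x4A007 [P=1 RW=1 US=1 PS=0]
  L1: frame=0x4A idx=19 entry=0x3E004 [P=0 RW=0 US=1 PS=0]
  ✗ PAGE_NOT_PRESENT  [2 reads]

Access #3 fault: PAGE_NOT_PRESENT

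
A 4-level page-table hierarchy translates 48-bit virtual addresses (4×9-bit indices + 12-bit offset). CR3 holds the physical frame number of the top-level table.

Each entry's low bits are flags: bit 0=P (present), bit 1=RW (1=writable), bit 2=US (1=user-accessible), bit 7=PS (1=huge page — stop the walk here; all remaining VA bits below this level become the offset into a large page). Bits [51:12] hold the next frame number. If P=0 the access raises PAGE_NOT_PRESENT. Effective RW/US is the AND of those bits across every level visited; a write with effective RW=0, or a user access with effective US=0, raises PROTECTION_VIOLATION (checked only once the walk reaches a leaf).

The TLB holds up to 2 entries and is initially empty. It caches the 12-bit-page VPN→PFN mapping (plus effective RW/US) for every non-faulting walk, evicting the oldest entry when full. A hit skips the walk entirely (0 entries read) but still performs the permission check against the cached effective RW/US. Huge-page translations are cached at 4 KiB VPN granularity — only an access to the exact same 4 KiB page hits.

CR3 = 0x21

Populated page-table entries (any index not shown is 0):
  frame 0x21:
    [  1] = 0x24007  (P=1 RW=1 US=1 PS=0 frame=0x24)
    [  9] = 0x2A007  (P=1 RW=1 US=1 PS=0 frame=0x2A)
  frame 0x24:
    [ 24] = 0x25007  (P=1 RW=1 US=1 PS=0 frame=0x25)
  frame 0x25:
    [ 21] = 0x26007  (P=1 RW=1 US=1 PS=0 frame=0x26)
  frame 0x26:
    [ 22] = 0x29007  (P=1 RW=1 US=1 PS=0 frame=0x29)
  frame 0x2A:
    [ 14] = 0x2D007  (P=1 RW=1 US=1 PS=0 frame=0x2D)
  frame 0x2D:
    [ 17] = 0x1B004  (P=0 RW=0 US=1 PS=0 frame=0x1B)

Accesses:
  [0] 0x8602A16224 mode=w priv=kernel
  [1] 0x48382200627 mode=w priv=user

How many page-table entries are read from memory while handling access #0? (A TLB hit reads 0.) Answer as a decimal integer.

Trace:
#0 VA=0x8602A16224 (w,kernel):
  [0] read 0x21 idx=1: raw=0x24007 flags P=1 W=1 U=1 S=0
  [1] read 0x24 idx=24: raw=0x25007 flags P=1 W=1 U=1 S=0
  [2] read 0x25 idx=21: raw=0x26007 flags P=1 W=1 U=1 S=0
  [3] read 0x26 idx=22: raw=0x29007 flags P=1 W=1 U=1 S=0
  → PA=0x29224  (4 entries read)
#1 VA=0x48382200627 (w,user):
  [0] read 0x21 idx=9: raw=0x2A007 flags P=1 W=1 U=1 S=0
  [1] read 0x2A idx=14: raw=0x2D007 flags P=1 W=1 U=1 S=0
  [2] read 0x2D idx=17: raw=0x1B004 flags P=0 W=0 U=1 S=0
  → PAGE_NOT_PRESENT  (3 entries read)

Entries read for #0: 4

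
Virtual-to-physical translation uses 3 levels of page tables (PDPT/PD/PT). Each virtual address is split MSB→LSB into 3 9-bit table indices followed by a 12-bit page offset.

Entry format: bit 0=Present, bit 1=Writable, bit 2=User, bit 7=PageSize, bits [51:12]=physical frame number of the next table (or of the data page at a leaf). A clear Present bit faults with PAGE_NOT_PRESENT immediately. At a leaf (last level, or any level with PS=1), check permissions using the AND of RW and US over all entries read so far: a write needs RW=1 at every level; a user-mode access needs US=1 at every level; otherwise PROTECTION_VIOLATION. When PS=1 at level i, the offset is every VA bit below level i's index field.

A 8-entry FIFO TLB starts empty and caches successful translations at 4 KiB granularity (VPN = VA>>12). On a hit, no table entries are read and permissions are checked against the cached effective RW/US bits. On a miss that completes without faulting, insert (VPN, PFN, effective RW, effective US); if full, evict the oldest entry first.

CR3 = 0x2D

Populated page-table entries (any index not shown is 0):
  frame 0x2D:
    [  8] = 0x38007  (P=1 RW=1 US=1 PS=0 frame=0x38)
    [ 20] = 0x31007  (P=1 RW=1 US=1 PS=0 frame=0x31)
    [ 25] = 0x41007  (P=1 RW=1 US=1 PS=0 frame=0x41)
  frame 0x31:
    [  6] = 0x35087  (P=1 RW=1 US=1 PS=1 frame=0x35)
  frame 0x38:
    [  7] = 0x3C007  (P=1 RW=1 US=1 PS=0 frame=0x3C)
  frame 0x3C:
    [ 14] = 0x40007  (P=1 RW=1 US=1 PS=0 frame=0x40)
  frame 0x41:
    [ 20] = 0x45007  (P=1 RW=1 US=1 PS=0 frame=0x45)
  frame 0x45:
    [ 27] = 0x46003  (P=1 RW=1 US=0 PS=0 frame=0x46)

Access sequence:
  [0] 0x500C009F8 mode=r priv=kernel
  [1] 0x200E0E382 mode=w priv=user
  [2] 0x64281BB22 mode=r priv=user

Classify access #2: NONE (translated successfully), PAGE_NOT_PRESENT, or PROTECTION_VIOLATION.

Trace:
#0 VA=0x500C009F8 (r,kernel):
  [0] read 0x2D idx=20: raw=0x31007 flags P=1 W=1 U=1 S=0
  [1] read 0x31 idx=6: raw=0x35087 flags P=1 W=1 U=1 S=1
  ✓ 0x359F8 (huge @L1)  — 2 lookups
#1 VA=0x200E0E382 (w,user):
  [0] read 0x2D idx=8: raw=0x38007 flags P=1 W=1 U=1 S=0
  [1] read 0x38 idx=7: raw=0x3C007 flags P=1 W=1 U=1 S=0
  [2] read 0x3C idx=14: raw=0x40007 flags P=1 W=1 U=1 S=0
  ✓ 0x40382  — 3 lookups
#2 VA=0x64281BB22 (r,user):
  [0] read 0x2D idx=25: raw=0x41007 flags P=1 W=1 U=1 S=0
  [1] read 0x41 idx=20: raw=0x45007 flags P=1 W=1 U=1 S=0
  [2] read 0x45 idx=27: raw=0x46003 flags P=1 W=1 U=0 S=0
  ✗ PROTECTION_VIOLATION  [3 reads]

Access #2 fault: PROTECTION_VIOLATION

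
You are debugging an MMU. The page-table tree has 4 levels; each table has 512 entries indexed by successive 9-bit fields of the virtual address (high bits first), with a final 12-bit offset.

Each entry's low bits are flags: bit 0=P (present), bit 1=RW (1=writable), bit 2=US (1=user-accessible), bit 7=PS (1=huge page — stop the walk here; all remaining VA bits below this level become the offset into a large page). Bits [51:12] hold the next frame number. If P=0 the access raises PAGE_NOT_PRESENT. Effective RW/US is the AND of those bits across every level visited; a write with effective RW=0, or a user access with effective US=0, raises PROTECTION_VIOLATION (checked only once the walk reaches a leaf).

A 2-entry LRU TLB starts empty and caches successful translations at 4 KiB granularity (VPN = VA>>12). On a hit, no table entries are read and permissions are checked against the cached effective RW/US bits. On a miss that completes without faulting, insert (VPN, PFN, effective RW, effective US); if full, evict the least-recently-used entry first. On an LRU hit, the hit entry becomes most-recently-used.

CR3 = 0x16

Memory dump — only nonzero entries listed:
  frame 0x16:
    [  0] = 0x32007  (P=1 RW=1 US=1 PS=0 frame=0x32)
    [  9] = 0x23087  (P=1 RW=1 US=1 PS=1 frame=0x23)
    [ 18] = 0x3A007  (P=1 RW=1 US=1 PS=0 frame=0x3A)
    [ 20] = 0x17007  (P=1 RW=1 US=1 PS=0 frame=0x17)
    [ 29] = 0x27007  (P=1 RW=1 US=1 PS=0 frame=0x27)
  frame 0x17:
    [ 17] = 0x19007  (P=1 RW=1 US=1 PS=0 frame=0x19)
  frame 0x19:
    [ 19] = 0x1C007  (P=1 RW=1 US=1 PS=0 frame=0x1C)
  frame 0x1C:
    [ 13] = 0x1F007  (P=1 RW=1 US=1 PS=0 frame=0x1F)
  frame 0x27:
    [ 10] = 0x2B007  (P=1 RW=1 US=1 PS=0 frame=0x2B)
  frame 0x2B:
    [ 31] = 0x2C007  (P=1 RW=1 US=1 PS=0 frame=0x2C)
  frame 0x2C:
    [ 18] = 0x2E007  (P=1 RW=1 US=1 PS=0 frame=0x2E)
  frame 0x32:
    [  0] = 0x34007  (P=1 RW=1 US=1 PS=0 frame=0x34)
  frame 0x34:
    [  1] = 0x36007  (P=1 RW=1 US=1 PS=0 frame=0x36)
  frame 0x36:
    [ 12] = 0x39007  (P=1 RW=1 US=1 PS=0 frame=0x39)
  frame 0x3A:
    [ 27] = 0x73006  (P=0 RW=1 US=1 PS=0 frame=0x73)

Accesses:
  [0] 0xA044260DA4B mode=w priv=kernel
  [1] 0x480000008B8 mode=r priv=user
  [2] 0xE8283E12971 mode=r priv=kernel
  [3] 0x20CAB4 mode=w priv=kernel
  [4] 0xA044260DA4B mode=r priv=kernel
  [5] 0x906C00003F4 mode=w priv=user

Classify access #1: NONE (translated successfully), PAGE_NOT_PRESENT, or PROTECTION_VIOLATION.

Walk each access:
#0 VA=0xA044260DA4B (w,kernel):
  L0: frame=0x16 idx=20 entry=0x17007 [P=1 RW=1 US=1 PS=0]
  L1: frame=0x17 idx=17 entry=0x19007 [P=1 RW=1 US=1 PS=0]
  L2: frame=0x19 idx=19 entry=0x1C007 [P=1 RW=1 US=1 PS=0]
  L3: frame=0x1C idx=13 entry=0x1F007 [P=1 RW=1 US=1 PS=0]
  ⇒ phys 0x1FA4B  [4 reads]
#1 VA=0x480000008B8 (r,user):
  L0: frame=0x16 idx=9 entry=0x23087 [P=1 RW=1 US=1 PS=1]
  ⇒ phys 0x238B8 (huge @L0)  [1 reads]
#2 VA=0xE8283E12971 (r,kernel):
  L0: frame=0x16 idx=29 entry=0x27007 [P=1 RW=1 US=1 PS=0]
  L1: frame=0x27 idx=10 entry=0x2B007 [P=1 RW=1 US=1 PS=0]
  L2: frame=0x2B idx=31 entry=0x2C007 [P=1 RW=1 US=1 PS=0]
  L3: frame=0x2C idx=18 entry=0x2E007 [P=1 RW=1 US=1 PS=0]
  ⇒ phys 0x2E971  [4 reads]
#3 VA=0x20CAB4 (w,kernel):
  L0: frame=0x16 idx=0 entry=0x32007 [P=1 RW=1 US=1 PS=0]
  L1: frame=0x32 idx=0 entry=0x34007 [P=1 RW=1 US=1 PS=0]
  L2: frame=0x34 idx=1 entry=0x36007 [P=1 RW=1 US=1 PS=0]
  L3: frame=0x36 idx=12 entry=0x39007 [P=1 RW=1 US=1 PS=0]
  ⇒ phys 0x39AB4  [4 reads]
#4 VA=0xA044260DA4B (r,kernel):
  L0: frame=0x16 idx=20 entry=0x17007 [P=1 RW=1 US=1 PS=0]
  L1: frame=0x17 idx=17 entry=0x19007 [P=1 RW=1 US=1 PS=0]
  L2: frame=0x19 idx=19 entry=0x1C007 [P=1 RW=1 US=1 PS=0]
  L3: frame=0x1C idx=13 entry=0x1F007 [P=1 RW=1 US=1 PS=0]
  ⇒ phys 0x1FA4B  [4 reads]
#5 VA=0x906C00003F4 (w,user):
  L0: frame=0x16 idx=18 entry=0x3A007 [P=1 RW=1 US=1 PS=0]
  L1: frame=0x3A idx=27 entry=0x73006 [P=0 RW=1 US=1 PS=0]
  ✗ PAGE_NOT_PRESENT  [2 reads]

Access #1 fault: NONE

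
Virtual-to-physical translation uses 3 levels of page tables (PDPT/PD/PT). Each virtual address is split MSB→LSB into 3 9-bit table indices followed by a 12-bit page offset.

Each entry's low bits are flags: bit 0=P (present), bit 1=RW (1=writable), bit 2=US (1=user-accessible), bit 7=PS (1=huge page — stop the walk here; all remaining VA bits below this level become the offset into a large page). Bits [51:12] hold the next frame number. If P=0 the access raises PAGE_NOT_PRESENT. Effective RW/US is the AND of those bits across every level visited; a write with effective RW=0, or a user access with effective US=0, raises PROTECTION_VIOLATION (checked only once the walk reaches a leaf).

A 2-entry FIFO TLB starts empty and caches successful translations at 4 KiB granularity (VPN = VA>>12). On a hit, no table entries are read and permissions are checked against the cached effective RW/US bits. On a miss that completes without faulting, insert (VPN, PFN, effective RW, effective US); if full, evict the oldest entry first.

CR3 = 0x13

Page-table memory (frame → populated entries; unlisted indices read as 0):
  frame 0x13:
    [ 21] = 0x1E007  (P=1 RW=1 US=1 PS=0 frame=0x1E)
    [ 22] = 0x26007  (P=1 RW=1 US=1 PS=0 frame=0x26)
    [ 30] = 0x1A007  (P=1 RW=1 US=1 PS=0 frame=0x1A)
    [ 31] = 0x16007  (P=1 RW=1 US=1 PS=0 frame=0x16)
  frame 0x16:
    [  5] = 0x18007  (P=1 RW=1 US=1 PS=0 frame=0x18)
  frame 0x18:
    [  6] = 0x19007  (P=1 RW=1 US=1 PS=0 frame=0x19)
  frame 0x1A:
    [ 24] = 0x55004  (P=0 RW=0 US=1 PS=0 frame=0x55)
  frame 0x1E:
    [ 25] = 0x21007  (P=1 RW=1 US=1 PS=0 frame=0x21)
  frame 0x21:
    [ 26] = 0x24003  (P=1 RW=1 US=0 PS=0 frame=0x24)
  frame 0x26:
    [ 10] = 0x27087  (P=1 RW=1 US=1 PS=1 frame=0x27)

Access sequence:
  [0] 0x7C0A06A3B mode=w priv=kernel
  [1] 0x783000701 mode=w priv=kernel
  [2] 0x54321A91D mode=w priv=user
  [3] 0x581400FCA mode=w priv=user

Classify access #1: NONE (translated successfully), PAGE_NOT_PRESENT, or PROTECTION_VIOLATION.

Walk each access:
#0 VA=0x7C0A06A3B (w,kernel):
  lvl0: tbl 0x13, slot 31 ⇒ 0x16007 (P1/RW1/US1/PS0)
  lvl1: tbl 0x16, slot 5 ⇒ 0x18007 (P1/RW1/US1/PS0)
  lvl2: tbl 0x18, slot 6 ⇒ 0x19007 (P1/RW1/US1/PS0)
  → PA=0x19A3B  (3 entries read)
#1 VA=0x783000701 (w,kernel):
  lvl0: tbl 0x13, slot 30 ⇒ 0x1A007 (P1/RW1/US1/PS0)
  lvl1: tbl 0x1A, slot 24 ⇒ 0x55004 (P0/RW0/US1/PS0)
  ✗ PAGE_NOT_PRESENT  [2 reads]
#2 VA=0x54321A91D (w,user):
  lvl0: tbl 0x13, slot 21 ⇒ 0x1E007 (P1/RW1/US1/PS0)
  lvl1: tbl 0x1E, slot 25 ⇒ 0x21007 (P1/RW1/US1/PS0)
  lvl2: tbl 0x21, slot 26 ⇒ 0x24003 (P1/RW1/US0/PS0)
  ✗ PROTECTION_VIOLATION  [3 reads]
#3 VA=0x581400FCA (w,user):
  lvl0: tbl 0x13, slot 22 ⇒ 0x26007 (P1/RW1/US1/PS0)
  lvl1: tbl 0x26, slot 10 ⇒ 0x27087 (P1/RW1/US1/PS1)
  → PA=0x27FCA (huge @L1)  (2 entries read)

Access #1 fault: PAGE_NOT_PRESENT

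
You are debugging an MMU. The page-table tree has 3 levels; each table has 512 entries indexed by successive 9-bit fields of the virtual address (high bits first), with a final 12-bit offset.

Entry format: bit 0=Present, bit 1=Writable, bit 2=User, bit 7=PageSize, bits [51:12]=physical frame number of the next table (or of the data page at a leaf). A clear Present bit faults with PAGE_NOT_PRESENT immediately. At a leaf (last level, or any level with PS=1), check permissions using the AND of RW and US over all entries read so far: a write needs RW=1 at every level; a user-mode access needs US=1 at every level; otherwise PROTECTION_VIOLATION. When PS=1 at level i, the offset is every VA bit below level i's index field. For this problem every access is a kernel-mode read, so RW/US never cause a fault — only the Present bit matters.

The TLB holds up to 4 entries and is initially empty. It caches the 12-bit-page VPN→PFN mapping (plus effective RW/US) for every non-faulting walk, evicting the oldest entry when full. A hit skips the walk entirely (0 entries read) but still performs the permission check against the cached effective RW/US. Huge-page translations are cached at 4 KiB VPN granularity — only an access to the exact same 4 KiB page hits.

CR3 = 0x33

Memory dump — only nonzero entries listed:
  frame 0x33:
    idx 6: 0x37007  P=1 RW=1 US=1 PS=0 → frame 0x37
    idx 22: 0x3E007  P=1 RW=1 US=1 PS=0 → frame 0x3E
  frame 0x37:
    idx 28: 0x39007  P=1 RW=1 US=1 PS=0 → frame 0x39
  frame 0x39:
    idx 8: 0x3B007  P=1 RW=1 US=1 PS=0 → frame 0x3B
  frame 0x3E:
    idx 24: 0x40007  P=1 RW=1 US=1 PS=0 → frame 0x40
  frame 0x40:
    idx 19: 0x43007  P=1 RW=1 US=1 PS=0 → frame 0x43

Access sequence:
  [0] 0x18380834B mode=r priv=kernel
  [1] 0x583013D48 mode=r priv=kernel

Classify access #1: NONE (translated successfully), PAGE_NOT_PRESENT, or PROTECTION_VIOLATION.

Trace:
#0 VA=0x18380834B (r,kernel):
  L0 @0x33[6] → 0x37007  P=1,RW=1,US=1,PS=0
  L1 @0x37[28] → 0x39007  P=1,RW=1,US=1,PS=0
  L2 @0x39[8] → 0x3B007  P=1,RW=1,US=1,PS=0
  ✓ 0x3B34B  — 3 lookups
#1 VA=0x583013D48 (r,kernel):
  L0 @0x33[22] → 0x3E007  P=1,RW=1,US=1,PS=0
  L1 @0x3E[24] → 0x40007  P=1,RW=1,US=1,PS=0
  L2 @0x40[19] → 0x43007  P=1,RW=1,US=1,PS=0
  ✓ 0x43D48  — 3 lookups

Access #1 fault: NONE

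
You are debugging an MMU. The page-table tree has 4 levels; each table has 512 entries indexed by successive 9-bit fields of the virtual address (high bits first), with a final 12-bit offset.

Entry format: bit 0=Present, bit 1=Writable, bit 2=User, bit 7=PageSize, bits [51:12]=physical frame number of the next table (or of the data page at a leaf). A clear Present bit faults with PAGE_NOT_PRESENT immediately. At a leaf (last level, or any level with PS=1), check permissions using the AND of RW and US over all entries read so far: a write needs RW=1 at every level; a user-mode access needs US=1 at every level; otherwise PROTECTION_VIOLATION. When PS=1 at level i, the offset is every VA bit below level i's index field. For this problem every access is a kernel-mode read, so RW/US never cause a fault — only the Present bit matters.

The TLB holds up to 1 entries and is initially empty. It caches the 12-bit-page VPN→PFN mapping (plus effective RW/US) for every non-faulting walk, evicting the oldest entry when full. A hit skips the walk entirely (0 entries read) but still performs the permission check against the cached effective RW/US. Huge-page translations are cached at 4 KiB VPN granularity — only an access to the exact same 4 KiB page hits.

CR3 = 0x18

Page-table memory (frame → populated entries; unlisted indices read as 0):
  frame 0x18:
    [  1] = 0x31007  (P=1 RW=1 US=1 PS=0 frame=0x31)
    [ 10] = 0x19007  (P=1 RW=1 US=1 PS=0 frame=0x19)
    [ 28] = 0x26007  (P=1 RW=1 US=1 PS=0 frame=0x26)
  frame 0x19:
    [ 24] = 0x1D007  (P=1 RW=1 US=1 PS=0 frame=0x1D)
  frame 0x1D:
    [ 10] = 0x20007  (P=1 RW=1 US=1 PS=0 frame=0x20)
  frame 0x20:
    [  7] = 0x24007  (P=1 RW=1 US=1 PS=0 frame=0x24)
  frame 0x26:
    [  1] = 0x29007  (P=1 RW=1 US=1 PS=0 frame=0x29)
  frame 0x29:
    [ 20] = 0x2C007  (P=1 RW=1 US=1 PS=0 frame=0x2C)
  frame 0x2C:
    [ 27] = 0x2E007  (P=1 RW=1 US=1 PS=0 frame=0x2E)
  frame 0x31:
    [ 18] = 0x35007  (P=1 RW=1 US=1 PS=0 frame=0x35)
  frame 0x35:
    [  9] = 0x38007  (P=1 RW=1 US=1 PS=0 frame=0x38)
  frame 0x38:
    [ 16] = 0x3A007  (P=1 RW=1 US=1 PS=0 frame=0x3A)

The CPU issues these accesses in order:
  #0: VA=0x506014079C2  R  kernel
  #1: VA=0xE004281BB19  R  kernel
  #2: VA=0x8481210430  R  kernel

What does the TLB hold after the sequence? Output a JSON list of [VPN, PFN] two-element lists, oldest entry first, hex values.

Walk each access:
#0 VA=0x506014079C2 (r,kernel):
  L0: frame=0x18 idx=10 entry=0x19007 [P=1 RW=1 US=1 PS=0]
  L1: frame=0x19 idx=24 entry=0x1D007 [P=1 RW=1 US=1 PS=0]
  L2: frame=0x1D idx=10 entry=0x20007 [P=1 RW=1 US=1 PS=0]
  L3: frame=0x20 idx=7 entry=0x24007 [P=1 RW=1 US=1 PS=0]
  → PA=0x249C2  (4 entries read)
#1 VA=0xE004281BB19 (r,kernel):
  L0: frame=0x18 idx=28 entry=0x26007 [P=1 RW=1 US=1 PS=0]
  L1: frame=0x26 idx=1 entry=0x29007 [P=1 RW=1 US=1 PS=0]
  L2: frame=0x29 idx=20 entry=0x2C007 [P=1 RW=1 US=1 PS=0]
  L3: frame=0x2C idx=27 entry=0x2E007 [P=1 RW=1 US=1 PS=0]
  → PA=0x2EB19  (4 entries read)
#2 VA=0x8481210430 (r,kernel):
  L0: frame=0x18 idx=1 entry=0x31007 [P=1 RW=1 US=1 PS=0]
  L1: frame=0x31 idx=18 entry=0x35007 [P=1 RW=1 US=1 PS=0]
  L2: frame=0x35 idx=9 entry=0x38007 [P=1 RW=1 US=1 PS=0]
  L3: frame=0x38 idx=16 entry=0x3A007 [P=1 RW=1 US=1 PS=0]
  → PA=0x3A430  (4 entries read)

TLB: [["0x8481210", "0x3A"]]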